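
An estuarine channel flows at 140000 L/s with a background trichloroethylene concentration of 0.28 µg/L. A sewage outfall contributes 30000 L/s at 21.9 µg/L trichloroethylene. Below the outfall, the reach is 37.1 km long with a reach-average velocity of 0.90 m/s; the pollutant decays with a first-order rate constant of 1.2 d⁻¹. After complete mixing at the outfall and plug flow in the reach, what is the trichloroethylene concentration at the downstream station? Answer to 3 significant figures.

Mass balance: C = (140000·0.2800 + 30000·21.90) / 170000 = 696200/170000 = 4.095 µg/L.
Travel time t = 37.1·1000 / 0.90 = 41220 s = 11.45 h.
After decay, C = 4.095 × e^(−kt) = 4.095 × 0.5641 = 2.310 µg/L.

2.31 µg/L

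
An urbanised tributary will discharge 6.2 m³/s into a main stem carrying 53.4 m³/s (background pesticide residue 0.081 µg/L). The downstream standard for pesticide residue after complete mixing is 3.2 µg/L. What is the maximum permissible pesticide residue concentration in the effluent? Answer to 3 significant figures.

30.1 µg/L

At the limit, (Qr·Cr + Qe·Cₑ)/(Qr + Qe) = 3.2:
Cₑ = (59.60·3.2 − 53.40·0.08100) / 6.200 = 30.06 µg/L.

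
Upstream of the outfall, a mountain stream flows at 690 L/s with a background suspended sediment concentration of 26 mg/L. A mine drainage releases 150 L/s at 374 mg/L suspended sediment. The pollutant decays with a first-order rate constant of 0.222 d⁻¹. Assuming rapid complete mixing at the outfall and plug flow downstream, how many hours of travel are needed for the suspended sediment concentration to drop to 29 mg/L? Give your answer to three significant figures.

120 h

Conservation of mass: C = (690.0·26.00 + 150.0·374.0) / 840.0 = 74040/840.0 = 88.14 mg/L.
88.14·exp(−k·t) = 29 → t = ln(88.14/29)/k = 432600 s = 120.2 h.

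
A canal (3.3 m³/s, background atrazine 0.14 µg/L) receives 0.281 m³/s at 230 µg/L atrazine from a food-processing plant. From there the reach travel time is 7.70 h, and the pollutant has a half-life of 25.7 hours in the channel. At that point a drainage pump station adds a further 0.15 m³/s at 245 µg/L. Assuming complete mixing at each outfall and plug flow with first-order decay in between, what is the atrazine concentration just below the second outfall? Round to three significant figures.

Mixed concentration C = ΣQC/ΣQ = (3.300·0.1400 + 0.2810·230.0) / 3.581 = 65.09/3.581 = 18.18 µg/L; combined flow 3.581 m³/s.
Half-life 25.7 h → k = ln 2 / 25.7 = 0.02697 h⁻¹ = 0.6473 d⁻¹.
After decay, C = 18.18 × e^(−kt) = 18.18 × 0.8125 = 14.77 µg/L.
Second outfall: C = (3.581·14.77 + 0.1500·245.0)/3.731 = 24.02 µg/L.

24.0 µg/L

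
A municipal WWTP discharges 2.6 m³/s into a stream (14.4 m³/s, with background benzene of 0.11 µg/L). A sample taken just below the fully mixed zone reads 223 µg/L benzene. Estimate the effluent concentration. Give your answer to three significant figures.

1460 µg/L

Mass balance: 14.40·0.1100 + 2.600·Cₑ = 17.00·223.0
→ Cₑ = (17.00·223.0 − 14.40·0.1100) / 2.600 = 1457 µg/L.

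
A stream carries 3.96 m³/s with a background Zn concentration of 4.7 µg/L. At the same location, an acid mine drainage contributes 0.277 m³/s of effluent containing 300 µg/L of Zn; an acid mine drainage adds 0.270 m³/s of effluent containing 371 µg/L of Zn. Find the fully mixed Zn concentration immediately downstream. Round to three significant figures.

Mixed concentration C = ΣQC/ΣQ = (3.960·4.700 + 0.2770·300.0 + 0.2700·371.0) / 4.507 = 201.9/4.507 = 44.79 µg/L.

44.8 µg/L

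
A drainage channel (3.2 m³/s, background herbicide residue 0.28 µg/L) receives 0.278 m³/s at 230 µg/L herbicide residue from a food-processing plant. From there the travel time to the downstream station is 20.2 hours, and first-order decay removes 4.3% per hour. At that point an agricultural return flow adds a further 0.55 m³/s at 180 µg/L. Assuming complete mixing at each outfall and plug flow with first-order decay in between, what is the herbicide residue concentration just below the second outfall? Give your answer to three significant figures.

Flow-weighted average: C = (3.200·0.2800 + 0.2780·230.0) / 3.478 = 64.84/3.478 = 18.64 µg/L; combined flow 3.478 m³/s.
4.3%/h lost → k = −ln(1 − 0.043) = 0.04395 h⁻¹.
Decay over the reach: 18.64·exp(−kt) = 18.64·0.4115 = 7.672 µg/L.
Second outfall: C = (3.478·7.672 + 0.5500·180.0)/4.028 = 31.20 µg/L.

31.2 µg/L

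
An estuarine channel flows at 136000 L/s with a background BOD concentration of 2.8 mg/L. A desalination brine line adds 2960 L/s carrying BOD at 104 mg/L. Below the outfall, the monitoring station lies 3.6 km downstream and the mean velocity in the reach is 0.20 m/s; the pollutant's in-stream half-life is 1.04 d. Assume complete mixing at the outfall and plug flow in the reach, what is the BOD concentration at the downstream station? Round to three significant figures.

Mass balance: C = (136000·2.800 + 2960·104.0) / 139000 = 688600/139000 = 4.956 mg/L.
Travel time t = 3.6·1000 / 0.20 = 18000 s = 5.000 h.
Half-life 1.04 d → k = ln 2 / 1.04 = 0.6665 d⁻¹.
First-order decay: C = 4.956·exp(−k·t) = 4.956·0.8704 = 4.313 mg/L.

4.31 mg/L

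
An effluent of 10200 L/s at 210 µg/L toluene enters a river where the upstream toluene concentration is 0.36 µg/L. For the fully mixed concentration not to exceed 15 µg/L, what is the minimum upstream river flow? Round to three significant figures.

Set C_mix = 15: (Q·0.3600 + 10200·210.0) / (Q + 10200) = 15
→ Q = 10200·(210.0 − 15)/(15 − 0.3600) = 135900 L/s.

136000 L/s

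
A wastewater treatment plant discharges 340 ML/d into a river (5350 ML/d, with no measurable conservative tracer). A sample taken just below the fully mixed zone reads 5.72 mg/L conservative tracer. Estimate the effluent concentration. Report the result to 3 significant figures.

95.7 mg/L

Mass balance: 5350·0 + 340.0·Cₑ = 5690·5.720
→ Cₑ = (5690·5.720 − 5350·0) / 340.0 = 95.73 mg/L.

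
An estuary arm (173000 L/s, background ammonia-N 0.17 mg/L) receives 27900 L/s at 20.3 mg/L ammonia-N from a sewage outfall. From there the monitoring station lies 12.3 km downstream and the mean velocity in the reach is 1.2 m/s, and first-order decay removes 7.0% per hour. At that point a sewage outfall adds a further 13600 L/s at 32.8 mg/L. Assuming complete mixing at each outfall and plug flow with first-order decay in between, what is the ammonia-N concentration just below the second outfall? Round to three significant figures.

4.34 mg/L

Mass balance: C = (173000·0.1700 + 27900·20.30) / 200900 = 595800/200900 = 2.966 mg/L; combined flow 200900 L/s.
Travel time t = 12.3·1000 / 1.2 = 10250 s = 2.847 h.
7.0%/h lost → k = −ln(1 − 0.07) = 0.07257 h⁻¹.
First-order decay: C = 2.966·exp(−k·t) = 2.966·0.8133 = 2.412 mg/L.
Second outfall: C = (200900·2.412 + 13600·32.80)/214500 = 4.339 mg/L.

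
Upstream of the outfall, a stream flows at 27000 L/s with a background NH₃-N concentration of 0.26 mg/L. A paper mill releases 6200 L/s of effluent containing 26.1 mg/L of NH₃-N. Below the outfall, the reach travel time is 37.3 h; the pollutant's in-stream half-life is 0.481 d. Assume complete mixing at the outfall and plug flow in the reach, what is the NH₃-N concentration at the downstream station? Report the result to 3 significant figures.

0.542 mg/L

Conservation of mass: C = (27000·0.2600 + 6200·26.10) / 33200 = 168800/33200 = 5.086 mg/L.
Half-life 0.481 d → k = ln 2 / 0.481 = 1.441 d⁻¹.
Applying C = C₀e^(−kt): 5.086 × 0.1065 = 0.5416 mg/L.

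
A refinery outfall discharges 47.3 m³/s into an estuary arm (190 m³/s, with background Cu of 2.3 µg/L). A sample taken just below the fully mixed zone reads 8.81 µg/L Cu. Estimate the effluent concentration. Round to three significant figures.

35.0 µg/L

Mass balance: 190.0·2.300 + 47.30·Cₑ = 237.3·8.810
→ Cₑ = (237.3·8.810 − 190.0·2.300) / 47.30 = 34.96 µg/L.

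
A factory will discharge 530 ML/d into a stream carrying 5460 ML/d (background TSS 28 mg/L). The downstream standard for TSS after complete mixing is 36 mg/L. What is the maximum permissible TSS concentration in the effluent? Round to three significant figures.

118 mg/L

At the limit, (Qr·Cr + Qe·Cₑ)/(Qr + Qe) = 36:
Cₑ = (5990·36 − 5460·28.00) / 530.0 = 118.4 mg/L.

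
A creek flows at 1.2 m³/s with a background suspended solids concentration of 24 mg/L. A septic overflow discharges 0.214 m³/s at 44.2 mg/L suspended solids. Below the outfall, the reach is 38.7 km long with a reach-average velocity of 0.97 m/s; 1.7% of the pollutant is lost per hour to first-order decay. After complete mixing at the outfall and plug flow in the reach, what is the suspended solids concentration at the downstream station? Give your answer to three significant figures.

22.4 mg/L

After mixing, C = (1.200·24.00 + 0.2140·44.20) / 1.414 = 38.26/1.414 = 27.06 mg/L.
Travel time t = 38.7·1000 / 0.97 = 39900 s = 11.08 h.
1.7%/h lost → k = −ln(1 − 0.017) = 0.01715 h⁻¹.
First-order decay: C = 27.06·exp(−k·t) = 27.06·0.8269 = 22.37 mg/L.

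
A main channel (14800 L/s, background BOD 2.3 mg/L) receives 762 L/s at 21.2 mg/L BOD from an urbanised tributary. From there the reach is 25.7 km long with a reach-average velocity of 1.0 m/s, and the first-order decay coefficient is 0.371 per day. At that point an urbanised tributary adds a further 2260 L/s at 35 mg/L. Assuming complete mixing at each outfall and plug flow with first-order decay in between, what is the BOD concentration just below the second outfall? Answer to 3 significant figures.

Conservation of mass: C = (14800·2.300 + 762.0·21.20) / 15560 = 50190/15560 = 3.225 mg/L; combined flow 15560 L/s.
Travel time t = 25.7·1000 / 1.0 = 25700 s = 7.139 h.
Decay over the reach: 3.225·exp(−kt) = 3.225·0.8955 = 2.888 mg/L.
At the second outfall, C = (15560·2.888 + 2260·35.00) / (15560 + 2260) = 6.960 mg/L.

6.96 mg/L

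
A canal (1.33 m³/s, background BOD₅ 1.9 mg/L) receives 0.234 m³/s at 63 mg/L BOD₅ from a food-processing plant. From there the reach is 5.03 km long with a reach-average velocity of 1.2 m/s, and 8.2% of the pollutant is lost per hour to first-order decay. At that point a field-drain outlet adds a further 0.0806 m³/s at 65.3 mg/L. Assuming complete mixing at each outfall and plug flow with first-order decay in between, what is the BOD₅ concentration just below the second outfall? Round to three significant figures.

Mass balance: C = (1.330·1.900 + 0.2340·63.00) / 1.564 = 17.27/1.564 = 11.04 mg/L; combined flow 1.564 m³/s.
Travel time t = 5.03·1000 / 1.2 = 4192 s = 1.164 h.
8.2%/h lost → k = −ln(1 − 0.082) = 0.08556 h⁻¹.
Decay over the reach: 11.04·exp(−kt) = 11.04·0.9052 = 9.995 mg/L.
Second outfall: C = (1.564·9.995 + 0.08060·65.30)/1.645 = 12.71 mg/L.

12.7 mg/L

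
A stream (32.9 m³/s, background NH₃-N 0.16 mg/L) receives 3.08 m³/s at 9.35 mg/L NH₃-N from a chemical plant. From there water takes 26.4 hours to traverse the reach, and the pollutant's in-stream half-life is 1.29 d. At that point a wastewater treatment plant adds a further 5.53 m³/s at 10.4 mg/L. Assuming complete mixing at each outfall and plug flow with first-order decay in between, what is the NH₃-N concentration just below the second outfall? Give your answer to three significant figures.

1.84 mg/L

Conservation of mass: C = (32.90·0.1600 + 3.080·9.350) / 35.98 = 34.06/35.98 = 0.9467 mg/L; combined flow 35.98 m³/s.
Half-life 1.29 d → k = ln 2 / 1.29 = 0.5373 d⁻¹.
First-order decay: C = 0.9467·exp(−k·t) = 0.9467·0.5537 = 0.5242 mg/L.
Second outfall: C = (35.98·0.5242 + 5.530·10.40)/41.51 = 1.840 mg/L.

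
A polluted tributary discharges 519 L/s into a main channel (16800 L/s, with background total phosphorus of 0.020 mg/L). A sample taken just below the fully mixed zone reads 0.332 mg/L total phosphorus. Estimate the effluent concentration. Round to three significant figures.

10.4 mg/L

Mass balance: 16800·0.02000 + 519.0·Cₑ = 17320·0.3320
→ Cₑ = (17320·0.3320 − 16800·0.02000) / 519.0 = 10.43 mg/L.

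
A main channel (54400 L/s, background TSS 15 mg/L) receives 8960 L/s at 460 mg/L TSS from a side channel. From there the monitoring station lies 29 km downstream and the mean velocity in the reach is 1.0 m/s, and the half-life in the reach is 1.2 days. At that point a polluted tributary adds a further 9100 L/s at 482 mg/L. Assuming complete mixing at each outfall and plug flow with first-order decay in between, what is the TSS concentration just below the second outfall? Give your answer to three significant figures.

117 mg/L

Mass balance: C = (54400·15.00 + 8960·460.0) / 63360 = 4938000/63360 = 77.93 mg/L; combined flow 63360 L/s.
Travel time t = 29·1000 / 1.0 = 29000 s = 8.056 h.
Half-life 1.2 d → k = ln 2 / 1.2 = 0.5776 d⁻¹.
First-order decay: C = 77.93·exp(−k·t) = 77.93·0.8238 = 64.19 mg/L.
Second outfall: C = (63360·64.19 + 9100·482.0)/72460 = 116.7 mg/L.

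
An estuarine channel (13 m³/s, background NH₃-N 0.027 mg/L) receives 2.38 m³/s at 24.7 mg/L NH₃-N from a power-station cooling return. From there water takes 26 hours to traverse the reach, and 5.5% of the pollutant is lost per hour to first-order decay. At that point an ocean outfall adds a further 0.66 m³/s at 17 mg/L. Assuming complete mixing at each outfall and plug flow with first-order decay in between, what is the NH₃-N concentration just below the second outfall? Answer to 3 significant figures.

1.55 mg/L

Mixed concentration C = ΣQC/ΣQ = (13.00·0.02700 + 2.380·24.70) / 15.38 = 59.14/15.38 = 3.845 mg/L; combined flow 15.38 m³/s.
5.5%/h lost → k = −ln(1 − 0.055) = 0.05657 h⁻¹.
Applying C = C₀e^(−kt): 3.845 × 0.2297 = 0.8833 mg/L.
At the second outfall, C = (15.38·0.8833 + 0.6600·17.00) / (15.38 + 0.6600) = 1.546 mg/L.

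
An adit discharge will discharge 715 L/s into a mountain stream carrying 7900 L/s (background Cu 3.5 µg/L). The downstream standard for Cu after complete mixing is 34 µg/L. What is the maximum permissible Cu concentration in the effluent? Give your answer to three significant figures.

At the limit, (Qr·Cr + Qe·Cₑ)/(Qr + Qe) = 34:
Cₑ = (8615·34 − 7900·3.500) / 715.0 = 371.0 µg/L.

371 µg/L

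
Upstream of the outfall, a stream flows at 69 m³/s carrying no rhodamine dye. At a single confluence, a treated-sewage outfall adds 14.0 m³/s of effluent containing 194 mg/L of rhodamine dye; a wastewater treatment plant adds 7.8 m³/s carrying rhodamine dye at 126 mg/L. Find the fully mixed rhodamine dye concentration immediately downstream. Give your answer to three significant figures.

40.7 mg/L

Flow-weighted average: C = (69.00·0 + 14.00·194.0 + 7.800·126.0) / 90.80 = 3699/90.80 = 40.74 mg/L.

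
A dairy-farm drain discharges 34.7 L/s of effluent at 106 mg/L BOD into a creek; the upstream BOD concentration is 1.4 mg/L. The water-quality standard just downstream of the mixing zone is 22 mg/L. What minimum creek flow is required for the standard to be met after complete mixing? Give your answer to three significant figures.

141 L/s

Set C_mix = 22: (Q·1.400 + 34.70·106.0) / (Q + 34.70) = 22
→ Q = 34.70·(106.0 − 22)/(22 − 1.400) = 141.5 L/s.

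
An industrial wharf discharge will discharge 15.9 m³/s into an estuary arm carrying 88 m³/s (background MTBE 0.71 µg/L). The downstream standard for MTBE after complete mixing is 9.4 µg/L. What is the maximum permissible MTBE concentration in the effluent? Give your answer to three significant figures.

At the limit, (Qr·Cr + Qe·Cₑ)/(Qr + Qe) = 9.4:
Cₑ = (103.9·9.4 − 88.00·0.7100) / 15.90 = 57.50 µg/L.

57.5 µg/L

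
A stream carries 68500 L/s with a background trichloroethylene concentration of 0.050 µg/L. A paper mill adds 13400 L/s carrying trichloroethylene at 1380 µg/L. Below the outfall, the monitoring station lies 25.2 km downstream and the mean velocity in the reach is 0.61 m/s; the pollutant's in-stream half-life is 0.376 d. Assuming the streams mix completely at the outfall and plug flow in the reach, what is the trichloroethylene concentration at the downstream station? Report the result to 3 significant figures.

93.5 µg/L

Conservation of mass: C = (68500·0.05000 + 13400·1380) / 81900 = 18500000/81900 = 225.8 µg/L.
Travel time t = 25.2·1000 / 0.61 = 41310 s = 11.48 h.
Half-life 0.376 d → k = ln 2 / 0.376 = 1.843 d⁻¹.
First-order decay: C = 225.8·exp(−k·t) = 225.8·0.4142 = 93.54 µg/L.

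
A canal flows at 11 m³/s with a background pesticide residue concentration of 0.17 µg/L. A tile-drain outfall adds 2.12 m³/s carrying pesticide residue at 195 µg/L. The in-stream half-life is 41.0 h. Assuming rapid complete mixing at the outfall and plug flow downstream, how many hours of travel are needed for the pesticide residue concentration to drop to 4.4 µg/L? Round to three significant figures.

117 h

After mixing, C = (11.00·0.1700 + 2.120·195.0) / 13.12 = 415.3/13.12 = 31.65 µg/L.
Half-life 41.0 h → k = ln 2 / 41.0 = 0.01691 h⁻¹ = 0.4057 d⁻¹.
31.65·exp(−k·t) = 4.4 → t = ln(31.65/4.4)/k = 420200 s = 116.7 h.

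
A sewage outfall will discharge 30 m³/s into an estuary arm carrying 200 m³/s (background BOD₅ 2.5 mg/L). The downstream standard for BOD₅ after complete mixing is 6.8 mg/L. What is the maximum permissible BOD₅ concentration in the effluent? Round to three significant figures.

35.5 mg/L

At the limit, (Qr·Cr + Qe·Cₑ)/(Qr + Qe) = 6.8:
Cₑ = (230.0·6.8 − 200.0·2.500) / 30.00 = 35.47 mg/L.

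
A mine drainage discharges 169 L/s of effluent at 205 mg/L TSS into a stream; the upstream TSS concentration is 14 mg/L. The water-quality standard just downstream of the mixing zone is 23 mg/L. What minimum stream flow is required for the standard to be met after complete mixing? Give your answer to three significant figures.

Set C_mix = 23: (Q·14.00 + 169.0·205.0) / (Q + 169.0) = 23
→ Q = 169.0·(205.0 − 23)/(23 − 14.00) = 3418 L/s.

3420 L/s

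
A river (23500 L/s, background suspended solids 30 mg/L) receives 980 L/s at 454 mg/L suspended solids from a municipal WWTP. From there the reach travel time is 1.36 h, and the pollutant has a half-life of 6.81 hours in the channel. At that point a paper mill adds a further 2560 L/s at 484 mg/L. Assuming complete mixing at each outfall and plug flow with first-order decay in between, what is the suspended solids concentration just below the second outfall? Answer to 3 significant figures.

Conservation of mass: C = (23500·30.00 + 980.0·454.0) / 24480 = 1150000/24480 = 46.97 mg/L; combined flow 24480 L/s.
Half-life 6.81 h → k = ln 2 / 6.81 = 0.1018 h⁻¹ = 2.443 d⁻¹.
Applying C = C₀e^(−kt): 46.97 × 0.8707 = 40.90 mg/L.
At the second outfall, C = (24480·40.90 + 2560·484.0) / (24480 + 2560) = 82.85 mg/L.

82.9 mg/L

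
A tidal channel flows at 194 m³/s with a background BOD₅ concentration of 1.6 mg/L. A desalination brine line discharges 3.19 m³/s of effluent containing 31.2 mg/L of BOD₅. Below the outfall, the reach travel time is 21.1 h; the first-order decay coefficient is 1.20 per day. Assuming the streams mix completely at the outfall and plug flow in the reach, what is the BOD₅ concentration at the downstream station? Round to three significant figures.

0.724 mg/L

After mixing, C = (194.0·1.600 + 3.190·31.20) / 197.2 = 409.9/197.2 = 2.079 mg/L.
Decay over the reach: 2.079·exp(−kt) = 2.079·0.3482 = 0.7238 mg/L.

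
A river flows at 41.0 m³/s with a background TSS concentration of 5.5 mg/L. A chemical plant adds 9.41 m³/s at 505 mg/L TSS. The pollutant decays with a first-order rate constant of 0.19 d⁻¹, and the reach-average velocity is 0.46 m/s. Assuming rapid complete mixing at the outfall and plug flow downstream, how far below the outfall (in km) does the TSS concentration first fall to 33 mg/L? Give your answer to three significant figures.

Mixed concentration C = ΣQC/ΣQ = (41.00·5.500 + 9.410·505.0) / 50.41 = 4978/50.41 = 98.74 mg/L.
Set 98.74·exp(−k·t) = 33 → t = ln(98.74/33)/k = 498400 s = 138.4 h.
Distance = v·t = 0.46·498400 = 229300 m = 229.3 km.

229 km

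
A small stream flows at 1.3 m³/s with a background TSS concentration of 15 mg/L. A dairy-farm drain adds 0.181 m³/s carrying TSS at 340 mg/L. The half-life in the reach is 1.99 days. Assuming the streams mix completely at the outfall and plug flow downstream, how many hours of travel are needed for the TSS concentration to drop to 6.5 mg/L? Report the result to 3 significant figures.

Mixed concentration C = ΣQC/ΣQ = (1.300·15.00 + 0.1810·340.0) / 1.481 = 81.04/1.481 = 54.72 mg/L.
Half-life 1.99 d → k = ln 2 / 1.99 = 0.3483 d⁻¹.
54.72·exp(−k·t) = 6.5 → t = ln(54.72/6.5)/k = 528500 s = 146.8 h.

147 h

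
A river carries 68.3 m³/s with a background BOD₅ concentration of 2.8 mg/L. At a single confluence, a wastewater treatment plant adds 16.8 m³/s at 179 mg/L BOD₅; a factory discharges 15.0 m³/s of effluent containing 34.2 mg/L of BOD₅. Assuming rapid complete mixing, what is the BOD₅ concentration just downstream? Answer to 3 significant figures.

Conservation of mass: C = (68.30·2.800 + 16.80·179.0 + 15.00·34.20) / 100.1 = 3711/100.1 = 37.08 mg/L.

37.1 mg/L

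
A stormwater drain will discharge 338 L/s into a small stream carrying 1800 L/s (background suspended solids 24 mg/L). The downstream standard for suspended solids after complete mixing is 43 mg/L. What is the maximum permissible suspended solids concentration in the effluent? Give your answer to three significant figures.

At the limit, (Qr·Cr + Qe·Cₑ)/(Qr + Qe) = 43:
Cₑ = (2138·43 − 1800·24.00) / 338.0 = 144.2 mg/L.

144 mg/L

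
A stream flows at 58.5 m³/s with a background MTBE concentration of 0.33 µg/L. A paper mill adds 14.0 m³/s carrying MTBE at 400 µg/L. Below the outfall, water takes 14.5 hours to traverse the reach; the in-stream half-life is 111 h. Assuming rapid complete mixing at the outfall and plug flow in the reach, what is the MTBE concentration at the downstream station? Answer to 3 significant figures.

Mass balance: C = (58.50·0.3300 + 14.00·400.0) / 72.50 = 5619/72.50 = 77.51 µg/L.
Half-life 111 h → k = ln 2 / 111 = 0.006245 h⁻¹ = 0.1499 d⁻¹.
After decay, C = 77.51 × e^(−kt) = 77.51 × 0.9134 = 70.80 µg/L.

70.8 µg/L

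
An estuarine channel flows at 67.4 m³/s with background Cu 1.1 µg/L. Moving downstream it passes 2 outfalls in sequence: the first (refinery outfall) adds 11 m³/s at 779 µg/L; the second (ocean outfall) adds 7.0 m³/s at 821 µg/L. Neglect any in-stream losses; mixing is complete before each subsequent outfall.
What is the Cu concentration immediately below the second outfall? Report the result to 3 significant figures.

After outfall 1: Q = 67.40 + 11.00 = 78.40 m³/s; C = (67.40·1.100 + 11.00·779.0)/78.40 = 110.2 µg/L.
After outfall 2: Q = 78.40 + 7.000 = 85.40 m³/s; C = (78.40·110.2 + 7.000·821.0)/85.40 = 168.5 µg/L.

169 µg/L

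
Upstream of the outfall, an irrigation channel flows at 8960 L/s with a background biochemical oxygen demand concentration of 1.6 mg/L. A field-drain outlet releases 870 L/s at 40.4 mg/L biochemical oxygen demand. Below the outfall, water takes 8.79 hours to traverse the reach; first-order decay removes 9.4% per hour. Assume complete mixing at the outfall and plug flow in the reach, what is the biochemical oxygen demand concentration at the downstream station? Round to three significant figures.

Mixed concentration C = ΣQC/ΣQ = (8960·1.600 + 870.0·40.40) / 9830 = 49480/9830 = 5.034 mg/L.
9.4%/h lost → k = −ln(1 − 0.094) = 0.09872 h⁻¹.
First-order decay: C = 5.034·exp(−k·t) = 5.034·0.4199 = 2.114 mg/L.

2.11 mg/L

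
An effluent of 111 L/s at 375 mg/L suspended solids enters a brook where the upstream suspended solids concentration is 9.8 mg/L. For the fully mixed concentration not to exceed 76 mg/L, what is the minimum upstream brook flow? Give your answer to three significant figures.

Set C_mix = 76: (Q·9.800 + 111.0·375.0) / (Q + 111.0) = 76
→ Q = 111.0·(375.0 − 76)/(76 − 9.800) = 501.3 L/s.

501 L/s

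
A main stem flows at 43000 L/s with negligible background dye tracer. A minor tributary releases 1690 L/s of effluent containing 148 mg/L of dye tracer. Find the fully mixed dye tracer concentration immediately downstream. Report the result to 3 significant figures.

Flow-weighted average: C = (43000·0 + 1690·148.0) / 44690 = 250100/44690 = 5.597 mg/L.

5.60 mg/L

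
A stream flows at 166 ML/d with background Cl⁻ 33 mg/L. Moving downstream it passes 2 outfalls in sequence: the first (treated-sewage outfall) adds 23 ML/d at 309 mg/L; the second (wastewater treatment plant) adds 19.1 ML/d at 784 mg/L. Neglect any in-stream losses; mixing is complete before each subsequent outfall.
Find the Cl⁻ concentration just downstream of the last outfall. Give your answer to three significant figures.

Outfall 1: combined Q = 189.0 ML/d; C = (166.0·33.00 + 23.00·309.0)/189.0 = 66.59 mg/L.
Outfall 2: combined Q = 208.1 ML/d; C = (189.0·66.59 + 19.10·784.0)/208.1 = 132.4 mg/L.

132 mg/L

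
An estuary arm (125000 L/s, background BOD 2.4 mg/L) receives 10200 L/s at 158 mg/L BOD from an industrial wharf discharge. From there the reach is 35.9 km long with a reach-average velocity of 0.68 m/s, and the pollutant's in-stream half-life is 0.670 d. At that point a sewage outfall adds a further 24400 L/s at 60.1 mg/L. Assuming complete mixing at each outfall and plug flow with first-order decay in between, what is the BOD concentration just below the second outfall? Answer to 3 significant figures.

Conservation of mass: C = (125000·2.400 + 10200·158.0) / 135200 = 1912000/135200 = 14.14 mg/L; combined flow 135200 L/s.
Travel time t = 35.9·1000 / 0.68 = 52790 s = 14.67 h.
Half-life 0.670 d → k = ln 2 / 0.670 = 1.035 d⁻¹.
After decay, C = 14.14 × e^(−kt) = 14.14 × 0.5314 = 7.514 mg/L.
At the second outfall, C = (135200·7.514 + 24400·60.10) / (135200 + 24400) = 15.55 mg/L.

15.6 mg/L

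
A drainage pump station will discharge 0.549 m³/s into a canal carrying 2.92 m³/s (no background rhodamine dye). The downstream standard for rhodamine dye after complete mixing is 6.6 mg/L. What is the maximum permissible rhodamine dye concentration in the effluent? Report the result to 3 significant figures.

At the limit, (Qr·Cr + Qe·Cₑ)/(Qr + Qe) = 6.6:
Cₑ = (3.469·6.6 − 2.920·0) / 0.5490 = 41.70 mg/L.

41.7 mg/L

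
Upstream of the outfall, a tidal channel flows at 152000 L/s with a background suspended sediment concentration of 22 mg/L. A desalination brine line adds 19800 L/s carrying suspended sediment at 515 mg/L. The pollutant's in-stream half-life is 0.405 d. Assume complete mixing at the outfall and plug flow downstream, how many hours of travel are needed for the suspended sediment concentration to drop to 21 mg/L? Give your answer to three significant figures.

18.5 h

Flow-weighted average: C = (152000·22.00 + 19800·515.0) / 171800 = 13540000/171800 = 78.82 mg/L.
Half-life 0.405 d → k = ln 2 / 0.405 = 1.711 d⁻¹.
78.82·exp(−k·t) = 21 → t = ln(78.82/21)/k = 66770 s = 18.55 h.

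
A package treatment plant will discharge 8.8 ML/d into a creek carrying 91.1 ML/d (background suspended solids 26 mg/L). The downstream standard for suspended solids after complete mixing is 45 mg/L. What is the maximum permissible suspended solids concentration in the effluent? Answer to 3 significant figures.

242 mg/L

At the limit, (Qr·Cr + Qe·Cₑ)/(Qr + Qe) = 45:
Cₑ = (99.90·45 − 91.10·26.00) / 8.800 = 241.7 mg/L.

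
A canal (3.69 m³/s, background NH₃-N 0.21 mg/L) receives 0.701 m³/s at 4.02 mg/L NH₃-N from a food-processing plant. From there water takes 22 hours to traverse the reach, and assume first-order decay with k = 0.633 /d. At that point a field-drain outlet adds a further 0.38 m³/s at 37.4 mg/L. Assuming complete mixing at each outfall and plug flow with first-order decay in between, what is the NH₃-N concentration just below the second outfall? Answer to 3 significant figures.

3.40 mg/L

After mixing, C = (3.690·0.2100 + 0.7010·4.020) / 4.391 = 3.593/4.391 = 0.8182 mg/L; combined flow 4.391 m³/s.
Applying C = C₀e^(−kt): 0.8182 × 0.5598 = 0.4580 mg/L.
Second outfall: C = (4.391·0.4580 + 0.3800·37.40)/4.771 = 3.400 mg/L.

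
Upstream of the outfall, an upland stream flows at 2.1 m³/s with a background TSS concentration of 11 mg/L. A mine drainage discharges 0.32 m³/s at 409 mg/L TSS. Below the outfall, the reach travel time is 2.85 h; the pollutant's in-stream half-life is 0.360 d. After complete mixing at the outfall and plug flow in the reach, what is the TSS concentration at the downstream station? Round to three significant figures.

50.6 mg/L

Flow-weighted average: C = (2.100·11.00 + 0.3200·409.0) / 2.420 = 154.0/2.420 = 63.63 mg/L.
Half-life 0.360 d → k = ln 2 / 0.360 = 1.925 d⁻¹.
After decay, C = 63.63 × e^(−kt) = 63.63 × 0.7956 = 50.62 mg/L.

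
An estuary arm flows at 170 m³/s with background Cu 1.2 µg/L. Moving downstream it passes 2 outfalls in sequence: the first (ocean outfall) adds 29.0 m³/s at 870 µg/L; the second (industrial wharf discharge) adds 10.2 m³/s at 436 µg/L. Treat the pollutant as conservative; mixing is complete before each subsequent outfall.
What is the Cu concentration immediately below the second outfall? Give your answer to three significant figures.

143 µg/L

Below outfall 1: Q → 199.0 m³/s, C = (170.0·1.200 + 29.00·870.0)/199.0 = 127.8 µg/L.
Below outfall 2: Q → 209.2 m³/s, C = (199.0·127.8 + 10.20·436.0)/209.2 = 142.8 µg/L.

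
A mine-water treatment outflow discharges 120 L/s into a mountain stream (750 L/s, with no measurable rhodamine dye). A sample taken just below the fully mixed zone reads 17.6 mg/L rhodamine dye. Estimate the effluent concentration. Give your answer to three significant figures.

128 mg/L

Mass balance: 750.0·0 + 120.0·Cₑ = 870.0·17.60
→ Cₑ = (870.0·17.60 − 750.0·0) / 120.0 = 127.6 mg/L.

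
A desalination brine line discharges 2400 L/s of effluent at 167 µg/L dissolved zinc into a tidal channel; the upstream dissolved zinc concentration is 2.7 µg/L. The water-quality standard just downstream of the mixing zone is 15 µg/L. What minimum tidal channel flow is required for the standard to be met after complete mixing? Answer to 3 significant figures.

29700 L/s

Set C_mix = 15: (Q·2.700 + 2400·167.0) / (Q + 2400) = 15
→ Q = 2400·(167.0 − 15)/(15 − 2.700) = 29660 L/s.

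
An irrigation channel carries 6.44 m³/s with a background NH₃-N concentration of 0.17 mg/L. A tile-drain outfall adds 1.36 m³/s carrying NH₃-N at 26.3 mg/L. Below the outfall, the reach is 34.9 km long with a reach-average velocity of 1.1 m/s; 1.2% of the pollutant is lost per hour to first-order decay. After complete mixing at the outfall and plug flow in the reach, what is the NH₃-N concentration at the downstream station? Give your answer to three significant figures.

Flow-weighted average: C = (6.440·0.1700 + 1.360·26.30) / 7.800 = 36.86/7.800 = 4.726 mg/L.
Travel time t = 34.9·1000 / 1.1 = 31730 s = 8.813 h.
1.2%/h lost → k = −ln(1 − 0.012) = 0.01207 h⁻¹.
Applying C = C₀e^(−kt): 4.726 × 0.8991 = 4.249 mg/L.

4.25 mg/L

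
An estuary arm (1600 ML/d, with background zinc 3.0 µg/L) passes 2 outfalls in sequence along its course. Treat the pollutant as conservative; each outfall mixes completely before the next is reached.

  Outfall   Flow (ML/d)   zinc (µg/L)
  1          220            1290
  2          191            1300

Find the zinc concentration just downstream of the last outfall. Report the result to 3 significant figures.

267 µg/L

After outfall 1: Q = 1600 + 220.0 = 1820 ML/d; C = (1600·3.000 + 220.0·1290)/1820 = 158.6 µg/L.
After outfall 2: Q = 1820 + 191.0 = 2011 ML/d; C = (1820·158.6 + 191.0·1300)/2011 = 267.0 µg/L.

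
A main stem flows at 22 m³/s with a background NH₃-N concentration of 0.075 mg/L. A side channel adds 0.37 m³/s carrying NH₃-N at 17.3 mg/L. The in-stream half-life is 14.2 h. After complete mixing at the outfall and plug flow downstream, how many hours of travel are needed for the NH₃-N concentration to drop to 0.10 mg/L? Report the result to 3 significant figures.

Mass balance: C = (22.00·0.07500 + 0.3700·17.30) / 22.37 = 8.051/22.37 = 0.3599 mg/L.
Half-life 14.2 h → k = ln 2 / 14.2 = 0.04881 h⁻¹ = 1.172 d⁻¹.
0.3599·exp(−k·t) = 0.10 → t = ln(0.3599/0.10)/k = 94450 s = 26.24 h.

26.2 h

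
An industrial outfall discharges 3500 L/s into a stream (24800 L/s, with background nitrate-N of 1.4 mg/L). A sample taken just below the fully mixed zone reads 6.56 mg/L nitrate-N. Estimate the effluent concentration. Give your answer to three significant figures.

Mass balance: 24800·1.400 + 3500·Cₑ = 28300·6.560
→ Cₑ = (28300·6.560 − 24800·1.400) / 3500 = 43.12 mg/L.

43.1 mg/L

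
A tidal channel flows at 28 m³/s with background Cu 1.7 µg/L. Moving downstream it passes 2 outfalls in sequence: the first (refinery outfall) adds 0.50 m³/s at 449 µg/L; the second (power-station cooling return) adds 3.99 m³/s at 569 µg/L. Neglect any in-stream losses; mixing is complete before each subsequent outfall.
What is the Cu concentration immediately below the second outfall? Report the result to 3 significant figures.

After outfall 1: Q = 28.00 + 0.5000 = 28.50 m³/s; C = (28.00·1.700 + 0.5000·449.0)/28.50 = 9.547 µg/L.
After outfall 2: Q = 28.50 + 3.990 = 32.49 m³/s; C = (28.50·9.547 + 3.990·569.0)/32.49 = 78.25 µg/L.

78.3 µg/L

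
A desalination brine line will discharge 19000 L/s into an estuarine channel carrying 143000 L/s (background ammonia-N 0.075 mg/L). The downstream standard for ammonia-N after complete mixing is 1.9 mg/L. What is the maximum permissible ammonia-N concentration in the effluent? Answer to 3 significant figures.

At the limit, (Qr·Cr + Qe·Cₑ)/(Qr + Qe) = 1.9:
Cₑ = (162000·1.9 − 143000·0.07500) / 19000 = 15.64 mg/L.

15.6 mg/L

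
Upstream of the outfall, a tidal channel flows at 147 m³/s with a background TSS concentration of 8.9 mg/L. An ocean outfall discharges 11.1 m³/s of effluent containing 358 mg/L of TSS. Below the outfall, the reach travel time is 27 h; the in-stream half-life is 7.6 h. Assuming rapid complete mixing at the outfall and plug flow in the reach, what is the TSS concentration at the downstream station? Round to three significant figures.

2.85 mg/L

Mixed concentration C = ΣQC/ΣQ = (147.0·8.900 + 11.10·358.0) / 158.1 = 5282/158.1 = 33.41 mg/L.
Half-life 7.6 h → k = ln 2 / 7.6 = 0.09120 h⁻¹ = 2.189 d⁻¹.
Decay over the reach: 33.41·exp(−kt) = 33.41·0.08522 = 2.847 mg/L.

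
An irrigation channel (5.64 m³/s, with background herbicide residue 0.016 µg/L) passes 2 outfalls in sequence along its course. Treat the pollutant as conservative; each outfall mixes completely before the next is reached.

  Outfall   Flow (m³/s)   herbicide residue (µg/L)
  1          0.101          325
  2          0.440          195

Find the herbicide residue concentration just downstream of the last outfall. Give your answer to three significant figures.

19.2 µg/L

Outfall 1: combined Q = 5.741 m³/s; C = (5.640·0.01600 + 0.1010·325.0)/5.741 = 5.733 µg/L.
Outfall 2: combined Q = 6.181 m³/s; C = (5.741·5.733 + 0.4400·195.0)/6.181 = 19.21 µg/L.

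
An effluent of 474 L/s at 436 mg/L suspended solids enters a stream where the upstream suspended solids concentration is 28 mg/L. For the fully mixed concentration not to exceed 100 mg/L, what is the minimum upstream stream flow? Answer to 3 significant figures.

Set C_mix = 100: (Q·28.00 + 474.0·436.0) / (Q + 474.0) = 100
→ Q = 474.0·(436.0 − 100)/(100 − 28.00) = 2212 L/s.

2210 L/s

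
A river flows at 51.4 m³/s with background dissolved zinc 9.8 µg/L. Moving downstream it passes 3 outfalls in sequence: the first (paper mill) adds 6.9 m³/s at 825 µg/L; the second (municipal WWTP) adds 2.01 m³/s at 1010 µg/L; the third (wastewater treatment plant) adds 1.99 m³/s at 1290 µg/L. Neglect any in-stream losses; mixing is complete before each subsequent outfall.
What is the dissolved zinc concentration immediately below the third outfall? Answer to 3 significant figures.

Below outfall 1: Q → 58.30 m³/s, C = (51.40·9.800 + 6.900·825.0)/58.30 = 106.3 µg/L.
Below outfall 2: Q → 60.31 m³/s, C = (58.30·106.3 + 2.010·1010)/60.31 = 136.4 µg/L.
Below outfall 3: Q → 62.30 m³/s, C = (60.31·136.4 + 1.990·1290)/62.30 = 173.2 µg/L.

173 µg/L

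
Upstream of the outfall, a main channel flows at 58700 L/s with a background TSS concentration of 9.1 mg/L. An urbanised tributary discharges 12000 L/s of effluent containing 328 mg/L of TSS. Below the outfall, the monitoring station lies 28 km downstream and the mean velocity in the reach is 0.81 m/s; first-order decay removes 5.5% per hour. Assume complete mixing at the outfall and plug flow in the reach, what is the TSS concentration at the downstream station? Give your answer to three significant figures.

36.7 mg/L

Conservation of mass: C = (58700·9.100 + 12000·328.0) / 70700 = 4470000/70700 = 63.23 mg/L.
Travel time t = 28·1000 / 0.81 = 34570 s = 9.602 h.
5.5%/h lost → k = −ln(1 − 0.055) = 0.05657 h⁻¹.
First-order decay: C = 63.23·exp(−k·t) = 63.23·0.5809 = 36.73 mg/L.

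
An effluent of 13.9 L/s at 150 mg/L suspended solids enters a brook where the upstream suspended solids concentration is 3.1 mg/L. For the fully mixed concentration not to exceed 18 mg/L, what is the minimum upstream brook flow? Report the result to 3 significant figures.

123 L/s

Set C_mix = 18: (Q·3.100 + 13.90·150.0) / (Q + 13.90) = 18
→ Q = 13.90·(150.0 − 18)/(18 − 3.100) = 123.1 L/s.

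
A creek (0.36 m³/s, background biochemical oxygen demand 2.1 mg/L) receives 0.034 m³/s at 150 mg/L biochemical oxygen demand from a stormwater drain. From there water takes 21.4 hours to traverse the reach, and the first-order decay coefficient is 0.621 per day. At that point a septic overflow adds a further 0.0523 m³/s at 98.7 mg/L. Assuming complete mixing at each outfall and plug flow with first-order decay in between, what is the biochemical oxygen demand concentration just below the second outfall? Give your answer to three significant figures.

19.1 mg/L

After mixing, C = (0.3600·2.100 + 0.03400·150.0) / 0.3940 = 5.856/0.3940 = 14.86 mg/L; combined flow 0.3940 m³/s.
Decay over the reach: 14.86·exp(−kt) = 14.86·0.5748 = 8.543 mg/L.
At the second outfall, C = (0.3940·8.543 + 0.05230·98.70) / (0.3940 + 0.05230) = 19.11 mg/L.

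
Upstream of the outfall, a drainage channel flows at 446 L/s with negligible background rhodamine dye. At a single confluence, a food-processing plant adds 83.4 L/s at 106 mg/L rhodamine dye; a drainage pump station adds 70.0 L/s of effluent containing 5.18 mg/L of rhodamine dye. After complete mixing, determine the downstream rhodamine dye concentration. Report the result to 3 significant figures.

15.4 mg/L

Flow-weighted average: C = (446.0·0 + 83.40·106.0 + 70.00·5.180) / 599.4 = 9203/599.4 = 15.35 mg/L.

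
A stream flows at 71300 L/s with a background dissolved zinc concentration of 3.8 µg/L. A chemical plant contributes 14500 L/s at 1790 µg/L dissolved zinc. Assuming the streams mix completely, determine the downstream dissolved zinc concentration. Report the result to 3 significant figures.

306 µg/L

Conservation of mass: C = (71300·3.800 + 14500·1790) / 85800 = 26230000/85800 = 305.7 µg/L.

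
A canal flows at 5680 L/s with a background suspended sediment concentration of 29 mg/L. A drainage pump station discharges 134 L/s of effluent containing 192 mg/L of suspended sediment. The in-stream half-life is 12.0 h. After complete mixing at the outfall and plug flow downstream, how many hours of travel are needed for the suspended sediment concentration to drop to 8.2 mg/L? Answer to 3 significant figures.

Flow-weighted average: C = (5680·29.00 + 134.0·192.0) / 5814 = 190400/5814 = 32.76 mg/L.
Half-life 12.0 h → k = ln 2 / 12.0 = 0.05776 h⁻¹ = 1.386 d⁻¹.
32.76·exp(−k·t) = 8.2 → t = ln(32.76/8.2)/k = 86320 s = 23.98 h.

24.0 h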